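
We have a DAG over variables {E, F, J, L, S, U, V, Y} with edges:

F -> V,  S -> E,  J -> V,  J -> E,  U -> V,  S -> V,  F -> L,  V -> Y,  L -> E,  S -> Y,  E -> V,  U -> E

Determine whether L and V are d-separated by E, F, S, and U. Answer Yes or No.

No

There are 6 undirected paths between L and V; checking each against the conditioning set {E, F, S, U}:
Path 1: L ← F → V
  F is a fork here and F is conditioned on, so the path is blocked at F.
Path 2: L → E ← S → Y ← V
  S is a fork here and S is conditioned on, so the path is blocked at S.
Path 3: L → E ← S → V
  S is a fork here and S is conditioned on, so the path is blocked at S.
Path 4: L → E ← U → V
  U is a fork here and U is conditioned on, so the path is blocked at U.
Path 5: L → E → V
  E is a chain here and E is conditioned on, so the path is blocked at E.
Path 6: L → E ← J → V
  E is a collider and E is conditioned on, which opens it; J is a fork and J is not conditioned on — no node blocks this path, so it is active.
At least one path is unblocked, so d-separation fails.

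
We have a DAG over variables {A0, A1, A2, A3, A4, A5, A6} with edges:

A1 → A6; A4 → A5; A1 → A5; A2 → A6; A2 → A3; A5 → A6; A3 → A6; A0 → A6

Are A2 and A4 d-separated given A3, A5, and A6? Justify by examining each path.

No

We examine all 4 paths between A2 and A4:
  1. A2 → A3 → A6 ← A1 → A5 ← A4 — A3:chain[blocks]; A6:collider[open]; A1:fork[open]; A5:collider[open] ⇒ blocked
  2. A2 → A3 → A6 ← A5 ← A4 — A3:chain[blocks]; A6:collider[open]; A5:chain[blocks] ⇒ blocked
  3. A2 → A6 ← A1 → A5 ← A4 — A6:collider[open]; A1:fork[open]; A5:collider[open] ⇒ active
  4. A2 → A6 ← A5 ← A4 — A6:collider[open]; A5:chain[blocks] ⇒ blocked
Because an active path exists, A2 and A4 are not d-separated.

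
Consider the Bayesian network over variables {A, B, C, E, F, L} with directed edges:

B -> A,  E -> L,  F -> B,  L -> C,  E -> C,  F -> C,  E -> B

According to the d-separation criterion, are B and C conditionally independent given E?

No

There are 3 undirected paths between B and C; checking each against the conditioning set {E}:
Path 1: B ← E → L → C
  E is a fork here and E is conditioned on, so the path is blocked at E.
Path 2: B ← E → C
  E is a fork here and E is conditioned on, so the path is blocked at E.
Path 3: B ← F → C
  F is a fork and F is not conditioned on — no node blocks this path, so it is active.
Because an active path exists, B and C are not d-separated.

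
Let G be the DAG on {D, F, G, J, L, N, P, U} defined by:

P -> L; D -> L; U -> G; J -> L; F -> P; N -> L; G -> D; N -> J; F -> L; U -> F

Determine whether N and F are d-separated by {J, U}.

Yes

Enumerating the 6 paths from N to F and testing each for blocking by {J, U}:
Path 1: N → J → L ← P ← F
  J is a chain here and J is conditioned on, so the path is blocked at J.
Path 2: N → J → L ← D ← G ← U → F
  J is a chain here and J is conditioned on, so the path is blocked at J.
Path 3: N → J → L ← F
  J is a chain here and J is conditioned on, so the path is blocked at J.
Path 4: N → L ← P ← F
  L is a collider here and neither L nor any of its descendants is conditioned on, so the collider stays closed — the path is blocked at L.
Path 5: N → L ← D ← G ← U → F
  L is a collider here and neither L nor any of its descendants is conditioned on, so the collider stays closed — the path is blocked at L.
Path 6: N → L ← F
  L is a collider here and neither L nor any of its descendants is conditioned on, so the collider stays closed — the path is blocked at L.
All paths are blocked; N ⊥ F | {J, U} holds.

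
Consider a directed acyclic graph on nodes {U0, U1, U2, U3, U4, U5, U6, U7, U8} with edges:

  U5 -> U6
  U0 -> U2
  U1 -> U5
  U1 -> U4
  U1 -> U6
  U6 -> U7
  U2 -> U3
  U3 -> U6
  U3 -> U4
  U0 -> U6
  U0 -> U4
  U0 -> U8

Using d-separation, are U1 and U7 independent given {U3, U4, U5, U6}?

We examine all 6 paths between U1 and U7:
Path 1: U1 → U4 ← U0 → U6 → U7
  U6 is a chain here and U6 is conditioned on, so the path is blocked at U6.
Path 2: U1 → U4 ← U0 → U2 → U3 → U6 → U7
  U3 is a chain here and U3 is conditioned on, so the path is blocked at U3.
Path 3: U1 → U4 ← U3 → U6 → U7
  U3 is a fork here and U3 is conditioned on, so the path is blocked at U3.
Path 4: U1 → U4 ← U3 ← U2 ← U0 → U6 → U7
  U3 is a chain here and U3 is conditioned on, so the path is blocked at U3.
Path 5: U1 → U6 → U7
  U6 is a chain here and U6 is conditioned on, so the path is blocked at U6.
Path 6: U1 → U5 → U6 → U7
  U5 is a chain here and U5 is conditioned on, so the path is blocked at U5.
All paths are blocked; U1 ⊥ U7 | {U3, U4, U5, U6} holds.

Yes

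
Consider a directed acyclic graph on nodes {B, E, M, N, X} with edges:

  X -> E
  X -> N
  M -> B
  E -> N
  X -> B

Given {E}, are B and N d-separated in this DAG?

No

2 paths connect B and N; each must be blocked for d-separation to hold:
Path 1: B ← X → E → N
  E is a chain here and E is conditioned on, so the path is blocked at E.
Path 2: B ← X → N
  X is a fork and X is not conditioned on — no node blocks this path, so it is active.
Since the path B ← X → N is active, B and N are not d-separated given {E}.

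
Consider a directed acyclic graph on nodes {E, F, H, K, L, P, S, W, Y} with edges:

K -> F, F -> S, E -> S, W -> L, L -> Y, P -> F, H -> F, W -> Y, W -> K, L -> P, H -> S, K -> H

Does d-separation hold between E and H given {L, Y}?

There are 5 undirected paths between E and H; checking each against the conditioning set {L, Y}:
  1. E → S ← H — S:collider[blocks] ⇒ blocked
  2. E → S ← F ← P ← L → Y ← W → K → H — S:collider[blocks]; F:chain[open]; P:chain[open]; L:fork[blocks]; Y:collider[open]; W:fork[open]; K:chain[open] ⇒ blocked
  3. E → S ← F ← P ← L ← W → K → H — S:collider[blocks]; F:chain[open]; P:chain[open]; L:chain[blocks]; W:fork[open]; K:chain[open] ⇒ blocked
  4. E → S ← F ← H — S:collider[blocks]; F:chain[open] ⇒ blocked
  5. E → S ← F ← K → H — S:collider[blocks]; F:chain[open]; K:fork[open] ⇒ blocked
All paths are blocked; E ⊥ H | {L, Y} holds.

Yes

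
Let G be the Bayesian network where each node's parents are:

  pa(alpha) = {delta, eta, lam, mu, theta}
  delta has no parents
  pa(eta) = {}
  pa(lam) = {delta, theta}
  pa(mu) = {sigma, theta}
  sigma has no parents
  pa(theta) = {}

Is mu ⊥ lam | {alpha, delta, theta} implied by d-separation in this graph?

We examine all 6 paths between mu and lam:
Path 1: mu → alpha ← delta → lam
  delta is a fork here and delta is conditioned on, so the path is blocked at delta.
Path 2: mu → alpha ← lam
  alpha is a collider and alpha is conditioned on, which opens it — no node blocks this path, so it is active.
Path 3: mu → alpha ← theta → lam
  theta is a fork here and theta is conditioned on, so the path is blocked at theta.
Path 4: mu ← theta → alpha ← delta → lam
  theta is a fork here and theta is conditioned on, so the path is blocked at theta.
Path 5: mu ← theta → alpha ← lam
  theta is a fork here and theta is conditioned on, so the path is blocked at theta.
Path 6: mu ← theta → lam
  theta is a fork here and theta is conditioned on, so the path is blocked at theta.
At least one path is unblocked, so d-separation fails.

No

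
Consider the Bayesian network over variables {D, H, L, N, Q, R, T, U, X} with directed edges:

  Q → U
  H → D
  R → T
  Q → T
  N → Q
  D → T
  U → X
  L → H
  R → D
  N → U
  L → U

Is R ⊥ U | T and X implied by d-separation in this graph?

No

Enumerating the 6 paths from R to U and testing each for blocking by {T, X}:
Path 1: R → D → T ← Q ← N → U
  D is a chain and D is not conditioned on; T is a collider and T is conditioned on, which opens it; Q is a chain and Q is not conditioned on; N is a fork and N is not conditioned on — no node blocks this path, so it is active.
Path 2: R → D → T ← Q → U
  D is a chain and D is not conditioned on; T is a collider and T is conditioned on, which opens it; Q is a fork and Q is not conditioned on — no node blocks this path, so it is active.
Path 3: R → D ← H ← L → U
  D is a collider and its descendant T is conditioned on, which opens it; H is a chain and H is not conditioned on; L is a fork and L is not conditioned on — no node blocks this path, so it is active.
Path 4: R → T ← D ← H ← L → U
  T is a collider and T is conditioned on, which opens it; D is a chain and D is not conditioned on; H is a chain and H is not conditioned on; L is a fork and L is not conditioned on — no node blocks this path, so it is active.
Path 5: R → T ← Q ← N → U
  T is a collider and T is conditioned on, which opens it; Q is a chain and Q is not conditioned on; N is a fork and N is not conditioned on — no node blocks this path, so it is active.
Path 6: R → T ← Q → U
  T is a collider and T is conditioned on, which opens it; Q is a fork and Q is not conditioned on — no node blocks this path, so it is active.
Since the path R → D → T ← Q ← N → U is active, R and U are not d-separated given {T, X}.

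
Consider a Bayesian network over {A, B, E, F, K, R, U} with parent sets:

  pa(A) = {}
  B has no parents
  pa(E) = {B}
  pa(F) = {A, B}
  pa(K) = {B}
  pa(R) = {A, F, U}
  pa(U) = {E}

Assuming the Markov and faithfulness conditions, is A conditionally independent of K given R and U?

No

4 paths connect A and K; each must be blocked for d-separation to hold:
Path 1: A → F ← B → K
  F is a collider and its descendant R is conditioned on, which opens it; B is a fork and B is not conditioned on — no node blocks this path, so it is active.
Path 2: A → F → R ← U ← E ← B → K
  U is a chain here and U is conditioned on, so the path is blocked at U.
Path 3: A → R ← U ← E ← B → K
  U is a chain here and U is conditioned on, so the path is blocked at U.
Path 4: A → R ← F ← B → K
  R is a collider and R is conditioned on, which opens it; F is a chain and F is not conditioned on; B is a fork and B is not conditioned on — no node blocks this path, so it is active.
At least one path is unblocked, so d-separation fails.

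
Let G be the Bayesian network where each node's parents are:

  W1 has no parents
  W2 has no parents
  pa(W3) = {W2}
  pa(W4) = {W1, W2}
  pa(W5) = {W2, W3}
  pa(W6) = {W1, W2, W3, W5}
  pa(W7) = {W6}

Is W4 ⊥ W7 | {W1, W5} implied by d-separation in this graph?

No

6 paths connect W4 and W7; each must be blocked for d-separation to hold:
Path 1: W4 ← W1 → W6 → W7
  W1 is a fork here and W1 is conditioned on, so the path is blocked at W1.
Path 2: W4 ← W2 → W3 → W5 → W6 → W7
  W5 is a chain here and W5 is conditioned on, so the path is blocked at W5.
Path 3: W4 ← W2 → W3 → W6 → W7
  W2 is a fork and W2 is not conditioned on; W3 is a chain and W3 is not conditioned on; W6 is a chain and W6 is not conditioned on — no node blocks this path, so it is active.
Path 4: W4 ← W2 → W5 ← W3 → W6 → W7
  W2 is a fork and W2 is not conditioned on; W5 is a collider and W5 is conditioned on, which opens it; W3 is a fork and W3 is not conditioned on; W6 is a chain and W6 is not conditioned on — no node blocks this path, so it is active.
Path 5: W4 ← W2 → W5 → W6 → W7
  W5 is a chain here and W5 is conditioned on, so the path is blocked at W5.
Path 6: W4 ← W2 → W6 → W7
  W2 is a fork and W2 is not conditioned on; W6 is a chain and W6 is not conditioned on — no node blocks this path, so it is active.
Since the path W4 ← W2 → W3 → W6 → W7 is active, W4 and W7 are not d-separated given {W1, W5}.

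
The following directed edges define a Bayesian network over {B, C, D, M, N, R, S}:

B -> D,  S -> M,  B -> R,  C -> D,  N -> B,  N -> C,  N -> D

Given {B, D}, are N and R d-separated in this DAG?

We examine all 3 paths between N and R:
Path 1: N → D ← B → R
  B is a fork here and B is conditioned on, so the path is blocked at B.
Path 2: N → C → D ← B → R
  B is a fork here and B is conditioned on, so the path is blocked at B.
Path 3: N → B → R
  B is a chain here and B is conditioned on, so the path is blocked at B.
Every path is blocked, so N and R are d-separated given {B, D}.

Yes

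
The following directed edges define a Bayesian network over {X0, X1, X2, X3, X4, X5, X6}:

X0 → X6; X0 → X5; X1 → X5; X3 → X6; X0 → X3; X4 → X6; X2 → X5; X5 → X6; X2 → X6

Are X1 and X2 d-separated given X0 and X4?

We examine all 4 paths between X1 and X2:
Path 1: X1 → X5 → X6 ← X2
  X6 is a collider here and neither X6 nor any of its descendants is conditioned on, so the collider stays closed — the path is blocked at X6.
Path 2: X1 → X5 ← X2
  X5 is a collider here and neither X5 nor any of its descendants is conditioned on, so the collider stays closed — the path is blocked at X5.
Path 3: X1 → X5 ← X0 → X6 ← X2
  X5 is a collider here and neither X5 nor any of its descendants is conditioned on, so the collider stays closed — the path is blocked at X5.
Path 4: X1 → X5 ← X0 → X3 → X6 ← X2
  X5 is a collider here and neither X5 nor any of its descendants is conditioned on, so the collider stays closed — the path is blocked at X5.
All paths are blocked; X1 ⊥ X2 | {X0, X4} holds.

Yes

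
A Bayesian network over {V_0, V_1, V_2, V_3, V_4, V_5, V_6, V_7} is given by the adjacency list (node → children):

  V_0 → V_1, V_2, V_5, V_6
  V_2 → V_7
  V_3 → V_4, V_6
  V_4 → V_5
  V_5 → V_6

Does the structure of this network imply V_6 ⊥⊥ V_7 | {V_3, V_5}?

No

Enumerating the 3 paths from V_6 to V_7 and testing each for blocking by {V_3, V_5}:
Path 1: V_6 ← V_0 → V_2 → V_7
  V_0 is a fork and V_0 is not conditioned on; V_2 is a chain and V_2 is not conditioned on — no node blocks this path, so it is active.
Path 2: V_6 ← V_5 ← V_0 → V_2 → V_7
  V_5 is a chain here and V_5 is conditioned on, so the path is blocked at V_5.
Path 3: V_6 ← V_3 → V_4 → V_5 ← V_0 → V_2 → V_7
  V_3 is a fork here and V_3 is conditioned on, so the path is blocked at V_3.
At least one path is unblocked, so d-separation fails.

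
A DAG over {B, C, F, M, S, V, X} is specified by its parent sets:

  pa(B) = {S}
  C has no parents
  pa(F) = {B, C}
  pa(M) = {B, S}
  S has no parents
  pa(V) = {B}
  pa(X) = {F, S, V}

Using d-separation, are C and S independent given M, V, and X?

No

There are 6 undirected paths between C and S; checking each against the conditioning set {M, V, X}:
Path 1: C → F ← B → M ← S
  F is a collider and its descendant X is conditioned on, which opens it; B is a fork and B is not conditioned on; M is a collider and M is conditioned on, which opens it — no node blocks this path, so it is active.
Path 2: C → F ← B ← S
  F is a collider and its descendant X is conditioned on, which opens it; B is a chain and B is not conditioned on — no node blocks this path, so it is active.
Path 3: C → F ← B → V → X ← S
  V is a chain here and V is conditioned on, so the path is blocked at V.
Path 4: C → F → X ← S
  F is a chain and F is not conditioned on; X is a collider and X is conditioned on, which opens it — no node blocks this path, so it is active.
Path 5: C → F → X ← V ← B → M ← S
  V is a chain here and V is conditioned on, so the path is blocked at V.
Path 6: C → F → X ← V ← B ← S
  V is a chain here and V is conditioned on, so the path is blocked at V.
Because an active path exists, C and S are not d-separated.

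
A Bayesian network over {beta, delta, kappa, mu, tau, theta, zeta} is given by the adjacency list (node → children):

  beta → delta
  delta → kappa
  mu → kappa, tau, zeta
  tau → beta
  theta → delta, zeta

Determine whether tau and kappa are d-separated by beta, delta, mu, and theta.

Enumerating the 4 paths from tau to kappa and testing each for blocking by {beta, delta, mu, theta}:
  1. tau → beta → delta → kappa — beta:chain[blocks]; delta:chain[blocks] ⇒ blocked
  2. tau → beta → delta ← theta → zeta ← mu → kappa — beta:chain[blocks]; delta:collider[open]; theta:fork[blocks]; zeta:collider[blocks]; mu:fork[blocks] ⇒ blocked
  3. tau ← mu → kappa — mu:fork[blocks] ⇒ blocked
  4. tau ← mu → zeta ← theta → delta → kappa — mu:fork[blocks]; zeta:collider[blocks]; theta:fork[blocks]; delta:chain[blocks] ⇒ blocked
All paths are blocked; tau ⊥ kappa | {beta, delta, mu, theta} holds.

Yes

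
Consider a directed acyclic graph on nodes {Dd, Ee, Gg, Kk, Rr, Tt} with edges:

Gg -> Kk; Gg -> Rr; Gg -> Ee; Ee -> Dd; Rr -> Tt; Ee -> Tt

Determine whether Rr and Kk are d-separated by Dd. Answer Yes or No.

No

There are 2 undirected paths between Rr and Kk; checking each against the conditioning set {Dd}:
Path 1: Rr ← Gg → Kk
  Gg is a fork and Gg is not conditioned on — no node blocks this path, so it is active.
Path 2: Rr → Tt ← Ee ← Gg → Kk
  Tt is a collider here and neither Tt nor any of its descendants is conditioned on, so the collider stays closed — the path is blocked at Tt.
Because an active path exists, Rr and Kk are not d-separated.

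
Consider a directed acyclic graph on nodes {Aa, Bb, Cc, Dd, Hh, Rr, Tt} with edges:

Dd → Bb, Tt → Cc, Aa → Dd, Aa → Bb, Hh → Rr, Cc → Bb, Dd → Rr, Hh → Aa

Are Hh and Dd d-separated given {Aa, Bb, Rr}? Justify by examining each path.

We examine all 3 paths between Hh and Dd:
Path 1: Hh → Rr ← Dd
  Rr is a collider and Rr is conditioned on, which opens it — no node blocks this path, so it is active.
Path 2: Hh → Aa → Bb ← Dd
  Aa is a chain here and Aa is conditioned on, so the path is blocked at Aa.
Path 3: Hh → Aa → Dd
  Aa is a chain here and Aa is conditioned on, so the path is blocked at Aa.
Since the path Hh → Rr ← Dd is active, Hh and Dd are not d-separated given {Aa, Bb, Rr}.

No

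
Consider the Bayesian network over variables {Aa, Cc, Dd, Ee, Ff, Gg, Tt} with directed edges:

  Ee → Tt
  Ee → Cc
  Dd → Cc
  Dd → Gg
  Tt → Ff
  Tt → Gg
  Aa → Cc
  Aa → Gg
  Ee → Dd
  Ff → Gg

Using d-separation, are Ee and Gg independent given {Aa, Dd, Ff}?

No

Enumerating the 6 paths from Ee to Gg and testing each for blocking by {Aa, Dd, Ff}:
  1. Ee → Tt → Ff → Gg — Tt:chain[open]; Ff:chain[blocks] ⇒ blocked
  2. Ee → Tt → Gg — Tt:chain[open] ⇒ active
  3. Ee → Cc ← Aa → Gg — Cc:collider[blocks]; Aa:fork[blocks] ⇒ blocked
  4. Ee → Cc ← Dd → Gg — Cc:collider[blocks]; Dd:fork[blocks] ⇒ blocked
  5. Ee → Dd → Gg — Dd:chain[blocks] ⇒ blocked
  6. Ee → Dd → Cc ← Aa → Gg — Dd:chain[blocks]; Cc:collider[blocks]; Aa:fork[blocks] ⇒ blocked
Because an active path exists, Ee and Gg are not d-separated.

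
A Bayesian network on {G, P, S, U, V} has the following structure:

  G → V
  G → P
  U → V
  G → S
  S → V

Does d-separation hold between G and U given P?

2 paths connect G and U; each must be blocked for d-separation to hold:
Path 1: G → V ← U
  V is a collider here and neither V nor any of its descendants is conditioned on, so the collider stays closed — the path is blocked at V.
Path 2: G → S → V ← U
  V is a collider here and neither V nor any of its descendants is conditioned on, so the collider stays closed — the path is blocked at V.
Every path is blocked, so G and U are d-separated given {P}.

Yes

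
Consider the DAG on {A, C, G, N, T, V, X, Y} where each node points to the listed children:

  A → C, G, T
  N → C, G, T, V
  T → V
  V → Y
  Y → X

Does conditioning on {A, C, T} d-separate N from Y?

No

4 paths connect N and Y; each must be blocked for d-separation to hold:
Path 1: N → T → V → Y
  T is a chain here and T is conditioned on, so the path is blocked at T.
Path 2: N → G ← A → T → V → Y
  G is a collider here and neither G nor any of its descendants is conditioned on, so the collider stays closed — the path is blocked at G.
Path 3: N → V → Y
  V is a chain and V is not conditioned on — no node blocks this path, so it is active.
Path 4: N → C ← A → T → V → Y
  A is a fork here and A is conditioned on, so the path is blocked at A.
Since the path N → V → Y is active, N and Y are not d-separated given {A, C, T}.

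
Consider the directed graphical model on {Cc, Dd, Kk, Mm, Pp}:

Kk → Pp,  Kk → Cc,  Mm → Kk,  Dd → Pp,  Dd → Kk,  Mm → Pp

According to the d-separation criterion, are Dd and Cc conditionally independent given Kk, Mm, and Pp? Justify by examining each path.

3 paths connect Dd and Cc; each must be blocked for d-separation to hold:
Path 1: Dd → Kk → Cc
  Kk is a chain here and Kk is conditioned on, so the path is blocked at Kk.
Path 2: Dd → Pp ← Kk → Cc
  Kk is a fork here and Kk is conditioned on, so the path is blocked at Kk.
Path 3: Dd → Pp ← Mm → Kk → Cc
  Mm is a fork here and Mm is conditioned on, so the path is blocked at Mm.
Since every path is blocked, d-separation holds.

Yes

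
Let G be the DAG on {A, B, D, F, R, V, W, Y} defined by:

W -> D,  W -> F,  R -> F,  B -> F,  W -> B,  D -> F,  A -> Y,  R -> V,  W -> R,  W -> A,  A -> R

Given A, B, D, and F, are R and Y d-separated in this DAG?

We examine all 5 paths between R and Y:
Path 1: R ← A → Y
  A is a fork here and A is conditioned on, so the path is blocked at A.
Path 2: R ← W → A → Y
  A is a chain here and A is conditioned on, so the path is blocked at A.
Path 3: R → F ← D ← W → A → Y
  D is a chain here and D is conditioned on, so the path is blocked at D.
Path 4: R → F ← B ← W → A → Y
  B is a chain here and B is conditioned on, so the path is blocked at B.
Path 5: R → F ← W → A → Y
  A is a chain here and A is conditioned on, so the path is blocked at A.
Since every path is blocked, d-separation holds.

Yes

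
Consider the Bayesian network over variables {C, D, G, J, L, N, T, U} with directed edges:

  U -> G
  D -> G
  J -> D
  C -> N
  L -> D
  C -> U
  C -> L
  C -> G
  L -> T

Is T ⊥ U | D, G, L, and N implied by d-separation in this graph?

Enumerating the 4 paths from T to U and testing each for blocking by {D, G, L, N}:
  1. T ← L → D → G ← U — L:fork[blocks]; D:chain[blocks]; G:collider[open] ⇒ blocked
  2. T ← L → D → G ← C → U — L:fork[blocks]; D:chain[blocks]; G:collider[open]; C:fork[open] ⇒ blocked
  3. T ← L ← C → U — L:chain[blocks]; C:fork[open] ⇒ blocked
  4. T ← L ← C → G ← U — L:chain[blocks]; C:fork[open]; G:collider[open] ⇒ blocked
Every path is blocked, so T and U are d-separated given {D, G, L, N}.

Yes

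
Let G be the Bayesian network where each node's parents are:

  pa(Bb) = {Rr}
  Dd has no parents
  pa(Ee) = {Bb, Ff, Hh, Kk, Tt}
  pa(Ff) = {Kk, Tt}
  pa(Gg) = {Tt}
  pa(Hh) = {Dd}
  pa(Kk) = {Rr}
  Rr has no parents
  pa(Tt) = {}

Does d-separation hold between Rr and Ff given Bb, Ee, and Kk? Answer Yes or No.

There are 6 undirected paths between Rr and Ff; checking each against the conditioning set {Bb, Ee, Kk}:
Path 1: Rr → Kk → Ff
  Kk is a chain here and Kk is conditioned on, so the path is blocked at Kk.
Path 2: Rr → Kk → Ee ← Ff
  Kk is a chain here and Kk is conditioned on, so the path is blocked at Kk.
Path 3: Rr → Kk → Ee ← Tt → Ff
  Kk is a chain here and Kk is conditioned on, so the path is blocked at Kk.
Path 4: Rr → Bb → Ee ← Kk → Ff
  Bb is a chain here and Bb is conditioned on, so the path is blocked at Bb.
Path 5: Rr → Bb → Ee ← Ff
  Bb is a chain here and Bb is conditioned on, so the path is blocked at Bb.
Path 6: Rr → Bb → Ee ← Tt → Ff
  Bb is a chain here and Bb is conditioned on, so the path is blocked at Bb.
All paths are blocked; Rr ⊥ Ff | {Bb, Ee, Kk} holds.

Yes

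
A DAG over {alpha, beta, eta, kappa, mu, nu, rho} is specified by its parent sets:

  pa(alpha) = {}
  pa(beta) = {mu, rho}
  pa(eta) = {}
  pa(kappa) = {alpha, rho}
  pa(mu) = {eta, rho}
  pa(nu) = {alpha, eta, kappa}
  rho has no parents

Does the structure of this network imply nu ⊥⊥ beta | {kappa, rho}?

Enumerating the 6 paths from nu to beta and testing each for blocking by {kappa, rho}:
  1. nu ← kappa ← rho → beta — kappa:chain[blocks]; rho:fork[blocks] ⇒ blocked
  2. nu ← kappa ← rho → mu → beta — kappa:chain[blocks]; rho:fork[blocks]; mu:chain[open] ⇒ blocked
  3. nu ← eta → mu → beta — eta:fork[open]; mu:chain[open] ⇒ active
  4. nu ← eta → mu ← rho → beta — eta:fork[open]; mu:collider[blocks]; rho:fork[blocks] ⇒ blocked
  5. nu ← alpha → kappa ← rho → beta — alpha:fork[open]; kappa:collider[open]; rho:fork[blocks] ⇒ blocked
  6. nu ← alpha → kappa ← rho → mu → beta — alpha:fork[open]; kappa:collider[open]; rho:fork[blocks]; mu:chain[open] ⇒ blocked
Because an active path exists, nu and beta are not d-separated.

No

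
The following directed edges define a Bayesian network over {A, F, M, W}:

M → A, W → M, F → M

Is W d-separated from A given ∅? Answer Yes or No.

No

The only undirected path from W to A is:
Path 1: W → M → A
  M is a chain and M is not conditioned on — no node blocks this path, so it is active.
Since the path W → M → A is active, W and A are not d-separated given ∅.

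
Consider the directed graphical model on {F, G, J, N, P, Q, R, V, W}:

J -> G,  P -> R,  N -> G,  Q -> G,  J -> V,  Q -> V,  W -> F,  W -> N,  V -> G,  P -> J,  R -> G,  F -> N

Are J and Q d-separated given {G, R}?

6 paths connect J and Q; each must be blocked for d-separation to hold:
Path 1: J ← P → R → G ← Q
  R is a chain here and R is conditioned on, so the path is blocked at R.
Path 2: J ← P → R → G ← V ← Q
  R is a chain here and R is conditioned on, so the path is blocked at R.
Path 3: J → G ← Q
  G is a collider and G is conditioned on, which opens it — no node blocks this path, so it is active.
Path 4: J → G ← V ← Q
  G is a collider and G is conditioned on, which opens it; V is a chain and V is not conditioned on — no node blocks this path, so it is active.
Path 5: J → V ← Q
  V is a collider and its descendant G is conditioned on, which opens it — no node blocks this path, so it is active.
Path 6: J → V → G ← Q
  V is a chain and V is not conditioned on; G is a collider and G is conditioned on, which opens it — no node blocks this path, so it is active.
Since the path J → G ← Q is active, J and Q are not d-separated given {G, R}.

No — J and Q are not d-separated given {G, R}.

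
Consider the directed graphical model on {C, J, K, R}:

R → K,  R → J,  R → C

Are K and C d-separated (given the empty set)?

There is one path between K and C:
Path 1: K ← R → C
  R is a fork and R is not conditioned on — no node blocks this path, so it is active.
At least one path is unblocked, so d-separation fails.

No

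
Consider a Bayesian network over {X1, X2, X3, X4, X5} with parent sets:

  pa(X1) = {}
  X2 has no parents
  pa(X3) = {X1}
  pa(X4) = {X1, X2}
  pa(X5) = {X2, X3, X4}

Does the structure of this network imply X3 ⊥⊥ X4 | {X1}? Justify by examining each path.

Yes

We examine all 3 paths between X3 and X4:
  1. X3 ← X1 → X4 — X1:fork[blocks] ⇒ blocked
  2. X3 → X5 ← X4 — X5:collider[blocks] ⇒ blocked
  3. X3 → X5 ← X2 → X4 — X5:collider[blocks]; X2:fork[open] ⇒ blocked
Every path is blocked, so X3 and X4 are d-separated given {X1}.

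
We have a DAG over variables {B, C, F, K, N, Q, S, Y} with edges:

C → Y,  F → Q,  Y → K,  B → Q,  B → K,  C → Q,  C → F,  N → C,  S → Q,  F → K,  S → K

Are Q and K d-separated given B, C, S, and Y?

No

Enumerating the 6 paths from Q to K and testing each for blocking by {B, C, S, Y}:
Path 1: Q ← C → F → K
  C is a fork here and C is conditioned on, so the path is blocked at C.
Path 2: Q ← C → Y → K
  C is a fork here and C is conditioned on, so the path is blocked at C.
Path 3: Q ← F ← C → Y → K
  C is a fork here and C is conditioned on, so the path is blocked at C.
Path 4: Q ← F → K
  F is a fork and F is not conditioned on — no node blocks this path, so it is active.
Path 5: Q ← S → K
  S is a fork here and S is conditioned on, so the path is blocked at S.
Path 6: Q ← B → K
  B is a fork here and B is conditioned on, so the path is blocked at B.
Because an active path exists, Q and K are not d-separated.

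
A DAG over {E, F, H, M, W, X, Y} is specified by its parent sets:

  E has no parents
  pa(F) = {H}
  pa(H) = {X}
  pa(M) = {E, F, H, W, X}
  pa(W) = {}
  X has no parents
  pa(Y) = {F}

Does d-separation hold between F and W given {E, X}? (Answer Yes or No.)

There are 3 undirected paths between F and W; checking each against the conditioning set {E, X}:
Path 1: F → M ← W
  M is a collider here and neither M nor any of its descendants is conditioned on, so the collider stays closed — the path is blocked at M.
Path 2: F ← H → M ← W
  M is a collider here and neither M nor any of its descendants is conditioned on, so the collider stays closed — the path is blocked at M.
Path 3: F ← H ← X → M ← W
  X is a fork here and X is conditioned on, so the path is blocked at X.
Since every path is blocked, d-separation holds.

Yes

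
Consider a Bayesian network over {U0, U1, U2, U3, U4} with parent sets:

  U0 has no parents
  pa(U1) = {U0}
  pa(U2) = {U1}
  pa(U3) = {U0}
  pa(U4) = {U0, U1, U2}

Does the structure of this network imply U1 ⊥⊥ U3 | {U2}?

No — U1 and U3 are not d-separated given {U2}.

We examine all 3 paths between U1 and U3:
Path 1: U1 → U2 → U4 ← U0 → U3
  U2 is a chain here and U2 is conditioned on, so the path is blocked at U2.
Path 2: U1 ← U0 → U3
  U0 is a fork and U0 is not conditioned on — no node blocks this path, so it is active.
Path 3: U1 → U4 ← U0 → U3
  U4 is a collider here and neither U4 nor any of its descendants is conditioned on, so the collider stays closed — the path is blocked at U4.
Because an active path exists, U1 and U3 are not d-separated.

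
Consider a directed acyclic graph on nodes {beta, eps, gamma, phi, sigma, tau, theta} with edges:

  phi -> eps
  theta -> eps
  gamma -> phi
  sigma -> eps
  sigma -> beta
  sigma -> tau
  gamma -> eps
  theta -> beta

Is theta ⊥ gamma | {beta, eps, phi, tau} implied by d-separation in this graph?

4 paths connect theta and gamma; each must be blocked for d-separation to hold:
  1. theta → beta ← sigma → eps ← phi ← gamma — beta:collider[open]; sigma:fork[open]; eps:collider[open]; phi:chain[blocks] ⇒ blocked
  2. theta → beta ← sigma → eps ← gamma — beta:collider[open]; sigma:fork[open]; eps:collider[open] ⇒ active
  3. theta → eps ← phi ← gamma — eps:collider[open]; phi:chain[blocks] ⇒ blocked
  4. theta → eps ← gamma — eps:collider[open] ⇒ active
At least one path is unblocked, so d-separation fails.

No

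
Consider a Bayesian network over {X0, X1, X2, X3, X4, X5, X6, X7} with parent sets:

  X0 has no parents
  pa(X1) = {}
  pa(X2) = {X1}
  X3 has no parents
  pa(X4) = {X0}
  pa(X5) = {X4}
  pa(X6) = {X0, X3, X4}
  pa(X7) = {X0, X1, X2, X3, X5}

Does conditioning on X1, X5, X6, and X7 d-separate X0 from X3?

No

6 paths connect X0 and X3; each must be blocked for d-separation to hold:
Path 1: X0 → X4 → X5 → X7 ← X3
  X5 is a chain here and X5 is conditioned on, so the path is blocked at X5.
Path 2: X0 → X4 → X6 ← X3
  X4 is a chain and X4 is not conditioned on; X6 is a collider and X6 is conditioned on, which opens it — no node blocks this path, so it is active.
Path 3: X0 → X6 ← X4 → X5 → X7 ← X3
  X5 is a chain here and X5 is conditioned on, so the path is blocked at X5.
Path 4: X0 → X6 ← X3
  X6 is a collider and X6 is conditioned on, which opens it — no node blocks this path, so it is active.
Path 5: X0 → X7 ← X5 ← X4 → X6 ← X3
  X5 is a chain here and X5 is conditioned on, so the path is blocked at X5.
Path 6: X0 → X7 ← X3
  X7 is a collider and X7 is conditioned on, which opens it — no node blocks this path, so it is active.
At least one path is unblocked, so d-separation fails.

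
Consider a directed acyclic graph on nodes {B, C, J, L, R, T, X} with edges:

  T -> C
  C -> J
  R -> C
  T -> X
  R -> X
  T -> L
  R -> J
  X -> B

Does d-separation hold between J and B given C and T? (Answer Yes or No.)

No

There are 4 undirected paths between J and B; checking each against the conditioning set {C, T}:
  1. J ← C ← T → X → B — C:chain[blocks]; T:fork[blocks]; X:chain[open] ⇒ blocked
  2. J ← C ← R → X → B — C:chain[blocks]; R:fork[open]; X:chain[open] ⇒ blocked
  3. J ← R → C ← T → X → B — R:fork[open]; C:collider[open]; T:fork[blocks]; X:chain[open] ⇒ blocked
  4. J ← R → X → B — R:fork[open]; X:chain[open] ⇒ active
Because an active path exists, J and B are not d-separated.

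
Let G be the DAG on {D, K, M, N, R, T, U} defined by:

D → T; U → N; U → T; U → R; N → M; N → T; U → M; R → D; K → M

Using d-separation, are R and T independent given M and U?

No — R and T are not d-separated given {M, U}.

4 paths connect R and T; each must be blocked for d-separation to hold:
Path 1: R → D → T
  D is a chain and D is not conditioned on — no node blocks this path, so it is active.
Path 2: R ← U → T
  U is a fork here and U is conditioned on, so the path is blocked at U.
Path 3: R ← U → M ← N → T
  U is a fork here and U is conditioned on, so the path is blocked at U.
Path 4: R ← U → N → T
  U is a fork here and U is conditioned on, so the path is blocked at U.
At least one path is unblocked, so d-separation fails.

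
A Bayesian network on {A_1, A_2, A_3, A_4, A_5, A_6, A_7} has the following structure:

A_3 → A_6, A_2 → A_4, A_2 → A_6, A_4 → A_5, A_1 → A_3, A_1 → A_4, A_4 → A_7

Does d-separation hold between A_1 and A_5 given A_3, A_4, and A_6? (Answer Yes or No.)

Yes — A_1 and A_5 are d-separated given {A_3, A_4, A_6}.

We examine all 2 paths between A_1 and A_5:
Path 1: A_1 → A_4 → A_5
  A_4 is a chain here and A_4 is conditioned on, so the path is blocked at A_4.
Path 2: A_1 → A_3 → A_6 ← A_2 → A_4 → A_5
  A_3 is a chain here and A_3 is conditioned on, so the path is blocked at A_3.
Every path is blocked, so A_1 and A_5 are d-separated given {A_3, A_4, A_6}.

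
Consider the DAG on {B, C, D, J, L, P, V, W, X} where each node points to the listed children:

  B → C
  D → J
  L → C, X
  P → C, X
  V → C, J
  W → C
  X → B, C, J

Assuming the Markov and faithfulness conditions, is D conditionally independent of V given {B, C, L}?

Yes

5 paths connect D and V; each must be blocked for d-separation to hold:
  1. D → J ← X → B → C ← V — J:collider[blocks]; X:fork[open]; B:chain[blocks]; C:collider[open] ⇒ blocked
  2. D → J ← X ← L → C ← V — J:collider[blocks]; X:chain[open]; L:fork[blocks]; C:collider[open] ⇒ blocked
  3. D → J ← X → C ← V — J:collider[blocks]; X:fork[open]; C:collider[open] ⇒ blocked
  4. D → J ← X ← P → C ← V — J:collider[blocks]; X:chain[open]; P:fork[open]; C:collider[open] ⇒ blocked
  5. D → J ← V — J:collider[blocks] ⇒ blocked
Since every path is blocked, d-separation holds.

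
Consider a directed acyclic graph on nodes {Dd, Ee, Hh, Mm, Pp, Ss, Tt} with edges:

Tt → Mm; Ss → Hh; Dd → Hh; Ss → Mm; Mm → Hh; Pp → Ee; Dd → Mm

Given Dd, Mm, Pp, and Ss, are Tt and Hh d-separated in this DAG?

Yes — Tt and Hh are d-separated given {Dd, Mm, Pp, Ss}.

3 paths connect Tt and Hh; each must be blocked for d-separation to hold:
Path 1: Tt → Mm → Hh
  Mm is a chain here and Mm is conditioned on, so the path is blocked at Mm.
Path 2: Tt → Mm ← Ss → Hh
  Ss is a fork here and Ss is conditioned on, so the path is blocked at Ss.
Path 3: Tt → Mm ← Dd → Hh
  Dd is a fork here and Dd is conditioned on, so the path is blocked at Dd.
Since every path is blocked, d-separation holds.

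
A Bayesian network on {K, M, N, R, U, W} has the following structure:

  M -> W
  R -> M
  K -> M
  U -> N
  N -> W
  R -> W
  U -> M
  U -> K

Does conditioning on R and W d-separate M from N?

We examine all 4 paths between M and N:
  1. M → W ← N — W:collider[open] ⇒ active
  2. M ← K ← U → N — K:chain[open]; U:fork[open] ⇒ active
  3. M ← U → N — U:fork[open] ⇒ active
  4. M ← R → W ← N — R:fork[blocks]; W:collider[open] ⇒ blocked
At least one path is unblocked, so d-separation fails.

No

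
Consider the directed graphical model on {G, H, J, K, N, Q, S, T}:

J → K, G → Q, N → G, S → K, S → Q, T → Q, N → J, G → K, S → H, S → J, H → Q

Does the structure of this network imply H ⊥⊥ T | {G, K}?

There are 6 undirected paths between H and T; checking each against the conditioning set {G, K}:
Path 1: H → Q ← T
  Q is a collider here and neither Q nor any of its descendants is conditioned on, so the collider stays closed — the path is blocked at Q.
Path 2: H ← S → K ← J ← N → G → Q ← T
  G is a chain here and G is conditioned on, so the path is blocked at G.
Path 3: H ← S → K ← G → Q ← T
  G is a fork here and G is conditioned on, so the path is blocked at G.
Path 4: H ← S → J → K ← G → Q ← T
  G is a fork here and G is conditioned on, so the path is blocked at G.
Path 5: H ← S → J ← N → G → Q ← T
  G is a chain here and G is conditioned on, so the path is blocked at G.
Path 6: H ← S → Q ← T
  Q is a collider here and neither Q nor any of its descendants is conditioned on, so the collider stays closed — the path is blocked at Q.
Every path is blocked, so H and T are d-separated given {G, K}.

Yes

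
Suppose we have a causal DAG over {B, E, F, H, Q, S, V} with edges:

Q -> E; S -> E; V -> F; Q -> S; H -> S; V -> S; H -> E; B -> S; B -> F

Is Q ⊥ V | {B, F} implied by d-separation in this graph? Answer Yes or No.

Yes

6 paths connect Q and V; each must be blocked for d-separation to hold:
Path 1: Q → E ← H → S ← V
  E is a collider here and neither E nor any of its descendants is conditioned on, so the collider stays closed — the path is blocked at E.
Path 2: Q → E ← H → S ← B → F ← V
  E is a collider here and neither E nor any of its descendants is conditioned on, so the collider stays closed — the path is blocked at E.
Path 3: Q → E ← S ← V
  E is a collider here and neither E nor any of its descendants is conditioned on, so the collider stays closed — the path is blocked at E.
Path 4: Q → E ← S ← B → F ← V
  E is a collider here and neither E nor any of its descendants is conditioned on, so the collider stays closed — the path is blocked at E.
Path 5: Q → S ← V
  S is a collider here and neither S nor any of its descendants is conditioned on, so the collider stays closed — the path is blocked at S.
Path 6: Q → S ← B → F ← V
  S is a collider here and neither S nor any of its descendants is conditioned on, so the collider stays closed — the path is blocked at S.
Since every path is blocked, d-separation holds.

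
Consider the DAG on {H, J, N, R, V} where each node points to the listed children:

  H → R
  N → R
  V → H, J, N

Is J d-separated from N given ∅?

No

We examine all 2 paths between J and N:
  1. J ← V → H → R ← N — V:fork[open]; H:chain[open]; R:collider[blocks] ⇒ blocked
  2. J ← V → N — V:fork[open] ⇒ active
At least one path is unblocked, so d-separation fails.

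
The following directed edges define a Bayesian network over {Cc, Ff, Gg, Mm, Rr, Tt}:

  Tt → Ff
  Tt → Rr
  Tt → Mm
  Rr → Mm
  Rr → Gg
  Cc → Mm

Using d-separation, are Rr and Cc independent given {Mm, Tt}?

No

2 paths connect Rr and Cc; each must be blocked for d-separation to hold:
Path 1: Rr ← Tt → Mm ← Cc
  Tt is a fork here and Tt is conditioned on, so the path is blocked at Tt.
Path 2: Rr → Mm ← Cc
  Mm is a collider and Mm is conditioned on, which opens it — no node blocks this path, so it is active.
Since the path Rr → Mm ← Cc is active, Rr and Cc are not d-separated given {Mm, Tt}.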